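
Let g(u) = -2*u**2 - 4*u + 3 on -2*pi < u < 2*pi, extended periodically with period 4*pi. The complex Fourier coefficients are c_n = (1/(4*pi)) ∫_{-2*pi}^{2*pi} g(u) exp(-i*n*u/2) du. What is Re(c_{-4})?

Since g is real-valued, Re(c_{-4}) = (1/(4*pi)) ∫_{-2*pi}^{2*pi} g(u) cos(-2*u) du = a_{4}/2.
Integrating by parts twice (tabular method), an antiderivative of (-2*u**2 - 4*u + 3) cos(-2*u) is -u**2*sin(2*u) - 2*u*sin(2*u) - u*cos(2*u) + 2*sin(2*u) - cos(2*u); evaluating from -2*pi to 2*pi: ∫_{-2*pi}^{2*pi} (-2*u**2 - 4*u + 3) cos(-2*u) du = (-2*pi - 1) - (-1 + 2*pi) = -4*pi.
Hence Re(c_{-4}) = (1/(4*pi))·(-4*pi) = -1.

-1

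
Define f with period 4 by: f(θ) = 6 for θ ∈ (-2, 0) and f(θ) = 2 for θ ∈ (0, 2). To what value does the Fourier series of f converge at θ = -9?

6

θ = -9 differs from θ = -1 by -2 full period(s), and the series is 4-periodic.
f is continuous at θ = -1 with value 6, so the series converges to 6 there.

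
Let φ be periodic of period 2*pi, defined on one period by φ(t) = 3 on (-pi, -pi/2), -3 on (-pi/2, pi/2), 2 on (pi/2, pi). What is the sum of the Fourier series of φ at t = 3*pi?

t = 3*pi differs from t = -pi by 2 full period(s), and the series is 2*pi-periodic.
At t = -pi the one-sided limits are φ(-pi^-) = 2 and φ(-pi^+) = 3.
By Dirichlet's theorem the series converges to their average, [(2) + (3)]/2 = 5/2.

5/2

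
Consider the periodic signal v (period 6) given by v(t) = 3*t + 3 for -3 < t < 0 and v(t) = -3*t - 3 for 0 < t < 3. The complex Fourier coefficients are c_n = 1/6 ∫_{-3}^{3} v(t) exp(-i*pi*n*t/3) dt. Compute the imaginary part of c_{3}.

2/pi

Since v is real-valued, Im(c_{3}) = -1/6 ∫_{-3}^{3} v(t) sin(pi*t) dt = -b_{3}/2.
Split the integral at the breakpoints.
Integrating by parts (boundary term plus one more integral), an antiderivative of (3*t + 3) sin(pi*t) is -3*t*cos(pi*t)/pi + 3*sin(pi*t)/pi**2 - 3*cos(pi*t)/pi; evaluating from -3 to 0: ∫_{-3}^{0} (3*t + 3) sin(pi*t) dt = (-3/pi) - (-6/pi) = 3/pi.
Integrating by parts (boundary term plus one more integral), an antiderivative of (-3*t - 3) sin(pi*t) is 3*t*cos(pi*t)/pi - 3*sin(pi*t)/pi**2 + 3*cos(pi*t)/pi; evaluating from 0 to 3: ∫_{0}^{3} (-3*t - 3) sin(pi*t) dt = (-12/pi) - (3/pi) = -15/pi.
So ∫_{-3}^{3} v(t) sin(pi*t) dt = -12/pi.
Hence Im(c_{3}) = (-1/6)·(-12/pi) = 2/pi.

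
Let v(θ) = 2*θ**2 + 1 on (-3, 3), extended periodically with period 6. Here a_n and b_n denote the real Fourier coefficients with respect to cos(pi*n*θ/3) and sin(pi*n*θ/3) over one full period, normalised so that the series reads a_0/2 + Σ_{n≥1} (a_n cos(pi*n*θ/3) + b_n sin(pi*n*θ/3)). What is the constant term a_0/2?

a_0 = 1/3 ∫_{-3}^{3} v(θ) dθ = 1/3 · (42) = 14.
So the constant term a_0/2 = 7.

7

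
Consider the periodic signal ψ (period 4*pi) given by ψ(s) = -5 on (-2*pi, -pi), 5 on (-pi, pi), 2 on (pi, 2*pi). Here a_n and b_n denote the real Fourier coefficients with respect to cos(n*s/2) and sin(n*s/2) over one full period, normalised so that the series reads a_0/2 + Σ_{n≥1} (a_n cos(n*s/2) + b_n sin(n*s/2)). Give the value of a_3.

a_3 = (1/(2*pi)) ∫_{-2*pi}^{2*pi} ψ(s) cos(3*s/2) ds.
Split the integral at the breakpoints.
Directly, an antiderivative of (-5) cos(3*s/2) is -10*sin(3*s/2)/3; evaluating from -2*pi to -pi: ∫_{-2*pi}^{-pi} (-5) cos(3*s/2) ds = (-10/3) - (0) = -10/3.
Directly, an antiderivative of (5) cos(3*s/2) is 10*sin(3*s/2)/3; evaluating from -pi to pi: ∫_{-pi}^{pi} (5) cos(3*s/2) ds = (-10/3) - (10/3) = -20/3.
Directly, an antiderivative of (2) cos(3*s/2) is 4*sin(3*s/2)/3; evaluating from pi to 2*pi: ∫_{pi}^{2*pi} (2) cos(3*s/2) ds = (0) - (-4/3) = 4/3.
Summing the pieces and multiplying by (1/(2*pi)) gives a_3 = -13/(3*pi).

-13/(3*pi)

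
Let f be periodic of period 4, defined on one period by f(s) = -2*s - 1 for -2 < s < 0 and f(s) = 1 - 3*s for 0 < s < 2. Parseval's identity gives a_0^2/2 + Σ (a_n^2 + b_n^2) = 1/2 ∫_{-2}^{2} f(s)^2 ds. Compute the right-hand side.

28/3

1/2 ∫_{-2}^{2} f(s)^2 ds = 1/2 · (56/3) = 28/3.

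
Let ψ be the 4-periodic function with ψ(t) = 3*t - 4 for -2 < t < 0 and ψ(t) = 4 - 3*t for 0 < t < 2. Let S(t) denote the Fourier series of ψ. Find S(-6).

t = -6 differs from t = 2 by -2 full period(s), and the series is 4-periodic.
At t = 2 the one-sided limits are ψ(2^-) = -2 and ψ(2^+) = -10.
By Dirichlet's theorem the series converges to their average, [(-2) + (-10)]/2 = -6.

-6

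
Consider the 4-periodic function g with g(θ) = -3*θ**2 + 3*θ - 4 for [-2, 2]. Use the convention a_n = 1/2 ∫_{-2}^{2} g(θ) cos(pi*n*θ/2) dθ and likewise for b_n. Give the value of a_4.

a_4 = 1/2 ∫_{-2}^{2} g(θ) cos(2*pi*θ) dθ.
Integrating by parts twice (tabular method), an antiderivative of (-3*θ**2 + 3*θ - 4) cos(2*pi*θ) is -3*θ**2*sin(2*pi*θ)/(2*pi) + 3*θ*sin(2*pi*θ)/(2*pi) - 3*θ*cos(2*pi*θ)/(2*pi**2) - 2*sin(2*pi*θ)/pi + 3*sin(2*pi*θ)/(4*pi**3) + 3*cos(2*pi*θ)/(4*pi**2); evaluating from -2 to 2: ∫_{-2}^{2} (-3*θ**2 + 3*θ - 4) cos(2*pi*θ) dθ = (-9/(4*pi**2)) - (15/(4*pi**2)) = -6/pi**2.
Hence a_4 = (1/2)·(-6/pi**2) = -3/pi**2.

-3/pi**2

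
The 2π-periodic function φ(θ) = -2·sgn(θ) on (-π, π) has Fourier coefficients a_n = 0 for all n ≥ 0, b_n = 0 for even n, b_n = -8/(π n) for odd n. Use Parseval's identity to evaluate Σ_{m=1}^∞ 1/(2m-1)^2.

pi**2/8

Parseval: Σ b_n^2 = (1/π) ∫_{-π}^{π} φ(θ)^2 dθ = 8.
Only odd n contribute, with b_n^2 = 64/(π^2 n^2), so Σ_{m≥1} 1/(2m-1)^2 = π^2·(8)/64 = pi**2/8.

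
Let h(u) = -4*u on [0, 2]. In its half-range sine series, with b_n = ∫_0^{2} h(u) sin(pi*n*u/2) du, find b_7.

-16/(7*pi)

b_7 = ∫_0^{2} (-4*u) sin(7*pi*u/2) du.
Integrating by parts (boundary term plus one more integral), an antiderivative of (-4*u) sin(7*pi*u/2) is 8*u*cos(7*pi*u/2)/(7*pi) - 16*sin(7*pi*u/2)/(49*pi**2); evaluating from 0 to 2: ∫_{0}^{2} (-4*u) sin(7*pi*u/2) du = (-16/(7*pi)) - (0) = -16/(7*pi).
Hence b_7 = -16/(7*pi).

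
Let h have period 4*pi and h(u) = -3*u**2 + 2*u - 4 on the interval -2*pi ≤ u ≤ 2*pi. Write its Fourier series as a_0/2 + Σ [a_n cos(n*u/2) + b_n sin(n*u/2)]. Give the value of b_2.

b_2 = (1/(2*pi)) ∫_{-2*pi}^{2*pi} h(u) sin(u) du.
Integrating by parts twice (tabular method), an antiderivative of (-3*u**2 + 2*u - 4) sin(u) is 3*u**2*cos(u) - 6*u*sin(u) - 2*u*cos(u) + 2*sin(u) - 2*cos(u); evaluating from -2*pi to 2*pi: ∫_{-2*pi}^{2*pi} (-3*u**2 + 2*u - 4) sin(u) du = (-4*pi - 2 + 12*pi**2) - (-2 + 4*pi + 12*pi**2) = -8*pi.
Hence b_2 = (1/(2*pi))·(-8*pi) = -4.

-4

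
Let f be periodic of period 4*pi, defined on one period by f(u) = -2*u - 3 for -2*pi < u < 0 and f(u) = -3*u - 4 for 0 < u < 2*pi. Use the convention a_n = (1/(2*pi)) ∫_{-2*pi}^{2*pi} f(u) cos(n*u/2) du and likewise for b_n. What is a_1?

4/pi

a_1 = (1/(2*pi)) ∫_{-2*pi}^{2*pi} f(u) cos(u/2) du.
Split the integral at the breakpoints.
Integrating by parts (boundary term plus one more integral), an antiderivative of (-2*u - 3) cos(u/2) is -4*u*sin(u/2) - 6*sin(u/2) - 8*cos(u/2); evaluating from -2*pi to 0: ∫_{-2*pi}^{0} (-2*u - 3) cos(u/2) du = (-8) - (8) = -16.
Integrating by parts (boundary term plus one more integral), an antiderivative of (-3*u - 4) cos(u/2) is -6*u*sin(u/2) - 8*sin(u/2) - 12*cos(u/2); evaluating from 0 to 2*pi: ∫_{0}^{2*pi} (-3*u - 4) cos(u/2) du = (12) - (-12) = 24.
Summing the pieces and multiplying by (1/(2*pi)) gives a_1 = 4/pi.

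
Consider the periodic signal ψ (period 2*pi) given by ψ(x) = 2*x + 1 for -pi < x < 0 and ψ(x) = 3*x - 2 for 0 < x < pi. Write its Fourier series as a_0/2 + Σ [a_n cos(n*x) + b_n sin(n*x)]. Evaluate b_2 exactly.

b_2 = 1/pi ∫_{-pi}^{pi} ψ(x) sin(2*x) dx.
Split the integral at the breakpoints.
Integrating by parts (boundary term plus one more integral), an antiderivative of (2*x + 1) sin(2*x) is -x*cos(2*x) + sin(2*x)/2 - cos(2*x)/2; evaluating from -pi to 0: ∫_{-pi}^{0} (2*x + 1) sin(2*x) dx = (-1/2) - (-1/2 + pi) = -pi.
Integrating by parts (boundary term plus one more integral), an antiderivative of (3*x - 2) sin(2*x) is -3*x*cos(2*x)/2 + 3*sin(2*x)/4 + cos(2*x); evaluating from 0 to pi: ∫_{0}^{pi} (3*x - 2) sin(2*x) dx = (1 - 3*pi/2) - (1) = -3*pi/2.
Summing the pieces and multiplying by (1/pi) gives b_2 = -5/2.

-5/2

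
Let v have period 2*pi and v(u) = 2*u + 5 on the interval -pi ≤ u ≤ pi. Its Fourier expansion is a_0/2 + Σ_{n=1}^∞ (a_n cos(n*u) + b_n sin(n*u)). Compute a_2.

a_2 = 1/pi ∫_{-pi}^{pi} v(u) cos(2*u) du.
Integrating by parts (boundary term plus one more integral), an antiderivative of (2*u + 5) cos(2*u) is u*sin(2*u) + 5*sin(2*u)/2 + cos(2*u)/2; evaluating from -pi to pi: ∫_{-pi}^{pi} (2*u + 5) cos(2*u) du = (1/2) - (1/2) = 0.
Hence a_2 = (1/pi)·(0) = 0.

0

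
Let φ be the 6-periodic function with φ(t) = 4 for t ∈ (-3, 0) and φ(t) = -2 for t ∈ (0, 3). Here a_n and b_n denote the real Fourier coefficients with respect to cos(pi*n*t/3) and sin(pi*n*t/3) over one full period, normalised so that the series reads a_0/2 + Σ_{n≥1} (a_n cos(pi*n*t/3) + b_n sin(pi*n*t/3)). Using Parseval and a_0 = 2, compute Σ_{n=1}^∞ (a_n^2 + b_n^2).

18

Parseval: a_0^2/2 + Σ_{n≥1} (a_n^2+b_n^2) = 1/3 ∫_{-3}^{3} φ(t)^2 dt = 20.
Subtract a_0^2/2 = 2: Σ (a_n^2+b_n^2) = 18.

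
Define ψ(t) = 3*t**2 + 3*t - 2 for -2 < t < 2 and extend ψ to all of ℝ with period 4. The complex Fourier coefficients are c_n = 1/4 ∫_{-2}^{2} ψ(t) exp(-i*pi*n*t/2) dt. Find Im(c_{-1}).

Since ψ is real-valued, Im(c_{-1}) = -1/4 ∫_{-2}^{2} ψ(t) sin(-pi*t/2) dt = b_{1}/2.
Integrating by parts twice (tabular method), an antiderivative of (3*t**2 + 3*t - 2) sin(-pi*t/2) is 6*t**2*cos(pi*t/2)/pi - 24*t*sin(pi*t/2)/pi**2 + 6*t*cos(pi*t/2)/pi - 12*sin(pi*t/2)/pi**2 - 48*cos(pi*t/2)/pi**3 - 4*cos(pi*t/2)/pi; evaluating from -2 to 2: ∫_{-2}^{2} (3*t**2 + 3*t - 2) sin(-pi*t/2) dt = (-32/pi + 48/pi**3) - (-8/pi + 48/pi**3) = -24/pi.
Hence Im(c_{-1}) = (-1/4)·(-24/pi) = 6/pi.

6/pi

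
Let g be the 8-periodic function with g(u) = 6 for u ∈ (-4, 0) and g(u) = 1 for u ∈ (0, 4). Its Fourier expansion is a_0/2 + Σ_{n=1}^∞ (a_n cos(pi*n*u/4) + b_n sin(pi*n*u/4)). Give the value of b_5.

-2/pi

b_5 = 1/4 ∫_{-4}^{4} g(u) sin(5*pi*u/4) du.
Split the integral at the breakpoints.
Directly, an antiderivative of (6) sin(5*pi*u/4) is -24*cos(5*pi*u/4)/(5*pi); evaluating from -4 to 0: ∫_{-4}^{0} (6) sin(5*pi*u/4) du = (-24/(5*pi)) - (24/(5*pi)) = -48/(5*pi).
Directly, an antiderivative of (1) sin(5*pi*u/4) is -4*cos(5*pi*u/4)/(5*pi); evaluating from 0 to 4: ∫_{0}^{4} (1) sin(5*pi*u/4) du = (4/(5*pi)) - (-4/(5*pi)) = 8/(5*pi).
Summing the pieces and multiplying by (1/4) gives b_5 = -2/pi.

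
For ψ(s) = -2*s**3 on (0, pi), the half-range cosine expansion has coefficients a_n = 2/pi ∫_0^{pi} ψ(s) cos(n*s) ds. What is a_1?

-48/pi + 12*pi

a_1 = 2/pi ∫_0^{pi} (-2*s**3) cos(s) ds.
Integrating by parts three times (tabular method), an antiderivative of (-2*s**3) cos(s) is -2*s**3*sin(s) - 6*s**2*cos(s) + 12*s*sin(s) + 12*cos(s); evaluating from 0 to pi: ∫_{0}^{pi} (-2*s**3) cos(s) ds = (-12 + 6*pi**2) - (12) = -24 + 6*pi**2.
Hence a_1 = (2/pi)·(-24 + 6*pi**2) = -48/pi + 12*pi.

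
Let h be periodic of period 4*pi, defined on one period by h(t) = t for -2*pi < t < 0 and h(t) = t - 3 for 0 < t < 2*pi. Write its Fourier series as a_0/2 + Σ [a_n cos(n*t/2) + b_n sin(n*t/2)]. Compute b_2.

b_2 = (1/(2*pi)) ∫_{-2*pi}^{2*pi} h(t) sin(t) dt.
Split the integral at the breakpoints.
Integrating by parts (boundary term plus one more integral), an antiderivative of (t) sin(t) is -t*cos(t) + sin(t); evaluating from -2*pi to 0: ∫_{-2*pi}^{0} (t) sin(t) dt = (0) - (2*pi) = -2*pi.
Integrating by parts (boundary term plus one more integral), an antiderivative of (t - 3) sin(t) is -t*cos(t) + sin(t) + 3*cos(t); evaluating from 0 to 2*pi: ∫_{0}^{2*pi} (t - 3) sin(t) dt = (3 - 2*pi) - (3) = -2*pi.
Summing the pieces and multiplying by (1/(2*pi)) gives b_2 = -2.

-2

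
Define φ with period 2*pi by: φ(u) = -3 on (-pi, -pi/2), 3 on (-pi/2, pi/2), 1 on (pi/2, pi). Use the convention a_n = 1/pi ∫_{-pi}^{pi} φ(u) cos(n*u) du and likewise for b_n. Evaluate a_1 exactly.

a_1 = 1/pi ∫_{-pi}^{pi} φ(u) cos(u) du.
Split the integral at the breakpoints.
Directly, an antiderivative of (-3) cos(u) is -3*sin(u); evaluating from -pi to -pi/2: ∫_{-pi}^{-pi/2} (-3) cos(u) du = (3) - (0) = 3.
Directly, an antiderivative of (3) cos(u) is 3*sin(u); evaluating from -pi/2 to pi/2: ∫_{-pi/2}^{pi/2} (3) cos(u) du = (3) - (-3) = 6.
Directly, an antiderivative of (1) cos(u) is sin(u); evaluating from pi/2 to pi: ∫_{pi/2}^{pi} (1) cos(u) du = (0) - (1) = -1.
Summing the pieces and multiplying by (1/pi) gives a_1 = 8/pi.

8/pi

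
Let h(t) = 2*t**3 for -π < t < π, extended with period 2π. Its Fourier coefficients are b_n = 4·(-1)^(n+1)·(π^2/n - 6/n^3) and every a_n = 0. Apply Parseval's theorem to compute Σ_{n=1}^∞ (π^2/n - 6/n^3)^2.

Parseval: Σ b_n^2 = (1/π) ∫_{-π}^{π} h(t)^2 dt = 8*pi**6/7.
b_n^2 = 16·(π^2/n - 6/n^3)^2, so the sum equals (8*pi**6/7)/16 = pi**6/14.

pi**6/14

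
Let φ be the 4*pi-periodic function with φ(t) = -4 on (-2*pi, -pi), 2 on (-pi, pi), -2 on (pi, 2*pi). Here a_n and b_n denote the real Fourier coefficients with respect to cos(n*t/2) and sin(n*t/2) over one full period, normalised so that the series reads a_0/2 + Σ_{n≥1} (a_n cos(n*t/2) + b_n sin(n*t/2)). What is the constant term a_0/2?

-1/2

a_0 = (1/(2*pi)) ∫_{-2*pi}^{2*pi} φ(t) dt = (1/(2*pi)) · (-2*pi) = -1.
So the constant term a_0/2 = -1/2.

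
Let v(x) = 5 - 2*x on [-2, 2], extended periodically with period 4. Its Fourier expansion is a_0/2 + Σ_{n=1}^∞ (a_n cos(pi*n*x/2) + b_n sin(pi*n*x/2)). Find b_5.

b_5 = 1/2 ∫_{-2}^{2} v(x) sin(5*pi*x/2) dx.
Integrating by parts (boundary term plus one more integral), an antiderivative of (5 - 2*x) sin(5*pi*x/2) is 4*x*cos(5*pi*x/2)/(5*pi) - 8*sin(5*pi*x/2)/(25*pi**2) - 2*cos(5*pi*x/2)/pi; evaluating from -2 to 2: ∫_{-2}^{2} (5 - 2*x) sin(5*pi*x/2) dx = (2/(5*pi)) - (18/(5*pi)) = -16/(5*pi).
Hence b_5 = (1/2)·(-16/(5*pi)) = -8/(5*pi).

-8/(5*pi)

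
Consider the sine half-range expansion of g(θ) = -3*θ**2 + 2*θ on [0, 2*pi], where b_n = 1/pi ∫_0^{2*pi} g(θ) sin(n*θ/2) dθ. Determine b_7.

8*(-147*pi**2 + 12 + 49*pi)/(343*pi)

b_7 = 1/pi ∫_0^{2*pi} (-3*θ**2 + 2*θ) sin(7*θ/2) dθ.
Integrating by parts twice (tabular method), an antiderivative of (-3*θ**2 + 2*θ) sin(7*θ/2) is 6*θ**2*cos(7*θ/2)/7 - 24*θ*sin(7*θ/2)/49 - 4*θ*cos(7*θ/2)/7 + 8*sin(7*θ/2)/49 - 48*cos(7*θ/2)/343; evaluating from 0 to 2*pi: ∫_{0}^{2*pi} (-3*θ**2 + 2*θ) sin(7*θ/2) dθ = (-24*pi**2/7 + 48/343 + 8*pi/7) - (-48/343) = -24*pi**2/7 + 96/343 + 8*pi/7.
Hence b_7 = (1/pi)·(-24*pi**2/7 + 96/343 + 8*pi/7) = 8*(-147*pi**2 + 12 + 49*pi)/(343*pi).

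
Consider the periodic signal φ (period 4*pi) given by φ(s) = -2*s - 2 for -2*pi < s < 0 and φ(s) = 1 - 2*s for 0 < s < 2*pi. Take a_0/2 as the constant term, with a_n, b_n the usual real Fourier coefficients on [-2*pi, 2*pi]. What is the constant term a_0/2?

a_0 = (1/(2*pi)) ∫_{-2*pi}^{2*pi} φ(s) ds = (1/(2*pi)) · (-2*pi) = -1.
So the constant term a_0/2 = -1/2.

-1/2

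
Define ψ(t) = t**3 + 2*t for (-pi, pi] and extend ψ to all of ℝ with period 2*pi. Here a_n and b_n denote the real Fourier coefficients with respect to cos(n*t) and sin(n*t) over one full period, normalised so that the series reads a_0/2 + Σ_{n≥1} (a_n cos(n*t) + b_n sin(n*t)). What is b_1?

-8 + 2*pi**2

b_1 = 1/pi ∫_{-pi}^{pi} ψ(t) sin(t) dt.
ψ is odd and sin(t) is odd, so the integrand is even and b_1 = 2/pi ∫_0^{pi} ψ(t) sin(t) dt.
Integrating by parts three times (tabular method), an antiderivative of (t**3 + 2*t) sin(t) is -t**3*cos(t) + 3*t**2*sin(t) + 4*t*cos(t) - 4*sin(t); evaluating from 0 to pi: ∫_{0}^{pi} (t**3 + 2*t) sin(t) dt = (pi*(-4 + pi**2)) - (0) = pi*(-4 + pi**2).
Hence b_1 = (2/pi)·(pi*(-4 + pi**2)) = -8 + 2*pi**2.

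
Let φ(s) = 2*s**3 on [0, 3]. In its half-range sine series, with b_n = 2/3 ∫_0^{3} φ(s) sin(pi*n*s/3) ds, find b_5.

b_5 = 2/3 ∫_0^{3} (2*s**3) sin(5*pi*s/3) ds.
Integrating by parts three times (tabular method), an antiderivative of (2*s**3) sin(5*pi*s/3) is -6*s**3*cos(5*pi*s/3)/(5*pi) + 54*s**2*sin(5*pi*s/3)/(25*pi**2) + 324*s*cos(5*pi*s/3)/(125*pi**3) - 972*sin(5*pi*s/3)/(625*pi**4); evaluating from 0 to 3: ∫_{0}^{3} (2*s**3) sin(5*pi*s/3) ds = (162*(-6 + 25*pi**2)/(125*pi**3)) - (0) = 162*(-6 + 25*pi**2)/(125*pi**3).
Hence b_5 = (2/3)·(162*(-6 + 25*pi**2)/(125*pi**3)) = 108*(-6 + 25*pi**2)/(125*pi**3).

108*(-6 + 25*pi**2)/(125*pi**3)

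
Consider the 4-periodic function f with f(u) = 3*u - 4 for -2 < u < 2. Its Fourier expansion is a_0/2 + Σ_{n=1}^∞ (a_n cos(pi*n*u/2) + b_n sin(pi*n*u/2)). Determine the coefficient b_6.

b_6 = 1/2 ∫_{-2}^{2} f(u) sin(3*pi*u) du.
Integrating by parts (boundary term plus one more integral), an antiderivative of (3*u - 4) sin(3*pi*u) is -u*cos(3*pi*u)/pi + sin(3*pi*u)/(3*pi**2) + 4*cos(3*pi*u)/(3*pi); evaluating from -2 to 2: ∫_{-2}^{2} (3*u - 4) sin(3*pi*u) du = (-2/(3*pi)) - (10/(3*pi)) = -4/pi.
Hence b_6 = (1/2)·(-4/pi) = -2/pi.

-2/pi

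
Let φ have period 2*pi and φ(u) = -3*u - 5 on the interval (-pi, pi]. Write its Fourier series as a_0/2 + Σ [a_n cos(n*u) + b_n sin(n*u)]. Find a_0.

a_0 = 1/pi ∫_{-pi}^{pi} φ(u) du = 1/pi · (-10*pi) = -10.

-10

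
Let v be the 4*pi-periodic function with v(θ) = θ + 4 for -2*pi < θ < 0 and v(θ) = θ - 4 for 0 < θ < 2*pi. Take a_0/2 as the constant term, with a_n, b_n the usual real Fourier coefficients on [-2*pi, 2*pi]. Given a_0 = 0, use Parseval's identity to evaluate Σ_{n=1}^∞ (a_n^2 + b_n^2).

Parseval: a_0^2/2 + Σ_{n≥1} (a_n^2+b_n^2) = (1/(2*pi)) ∫_{-2*pi}^{2*pi} v(θ)^2 dθ = -16*pi + 8*pi**2/3 + 32.
Subtract a_0^2/2 = 0: Σ (a_n^2+b_n^2) = -16*pi + 8*pi**2/3 + 32.

-16*pi + 8*pi**2/3 + 32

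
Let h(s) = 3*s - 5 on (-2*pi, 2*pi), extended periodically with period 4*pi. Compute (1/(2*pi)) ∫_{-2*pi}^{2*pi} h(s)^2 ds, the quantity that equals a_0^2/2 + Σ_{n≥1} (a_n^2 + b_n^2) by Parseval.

(1/(2*pi)) ∫_{-2*pi}^{2*pi} h(s)^2 ds = (1/(2*pi)) · (100*pi + 48*pi**3) = 50 + 24*pi**2.

50 + 24*pi**2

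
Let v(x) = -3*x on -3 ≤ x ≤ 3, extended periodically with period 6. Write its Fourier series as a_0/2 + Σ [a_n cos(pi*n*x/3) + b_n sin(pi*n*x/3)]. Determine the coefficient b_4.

9/(2*pi)

b_4 = 1/3 ∫_{-3}^{3} v(x) sin(4*pi*x/3) dx.
v is odd and sin(4*pi*x/3) is odd, so the integrand is even and b_4 = 2/3 ∫_0^{3} v(x) sin(4*pi*x/3) dx.
Integrating by parts (boundary term plus one more integral), an antiderivative of (-3*x) sin(4*pi*x/3) is 9*x*cos(4*pi*x/3)/(4*pi) - 27*sin(4*pi*x/3)/(16*pi**2); evaluating from 0 to 3: ∫_{0}^{3} (-3*x) sin(4*pi*x/3) dx = (27/(4*pi)) - (0) = 27/(4*pi).
Hence b_4 = (2/3)·(27/(4*pi)) = 9/(2*pi).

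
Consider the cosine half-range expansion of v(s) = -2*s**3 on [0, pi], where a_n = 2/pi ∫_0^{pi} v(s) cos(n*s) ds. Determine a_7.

a_7 = 2/pi ∫_0^{pi} (-2*s**3) cos(7*s) ds.
Integrating by parts three times (tabular method), an antiderivative of (-2*s**3) cos(7*s) is -2*s**3*sin(7*s)/7 - 6*s**2*cos(7*s)/49 + 12*s*sin(7*s)/343 + 12*cos(7*s)/2401; evaluating from 0 to pi: ∫_{0}^{pi} (-2*s**3) cos(7*s) ds = (-12/2401 + 6*pi**2/49) - (12/2401) = -24/2401 + 6*pi**2/49.
Hence a_7 = (2/pi)·(-24/2401 + 6*pi**2/49) = 12*(-4 + 49*pi**2)/(2401*pi).

12*(-4 + 49*pi**2)/(2401*pi)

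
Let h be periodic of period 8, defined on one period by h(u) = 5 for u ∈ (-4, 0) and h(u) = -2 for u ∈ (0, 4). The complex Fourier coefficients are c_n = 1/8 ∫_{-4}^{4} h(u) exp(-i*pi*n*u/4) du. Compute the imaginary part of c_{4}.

Since h is real-valued, Im(c_{4}) = -1/8 ∫_{-4}^{4} h(u) sin(pi*u) du = -b_{4}/2.
Split the integral at the breakpoints.
Directly, an antiderivative of (5) sin(pi*u) is -5*cos(pi*u)/pi; evaluating from -4 to 0: ∫_{-4}^{0} (5) sin(pi*u) du = (-5/pi) - (-5/pi) = 0.
Directly, an antiderivative of (-2) sin(pi*u) is 2*cos(pi*u)/pi; evaluating from 0 to 4: ∫_{0}^{4} (-2) sin(pi*u) du = (2/pi) - (2/pi) = 0.
So ∫_{-4}^{4} h(u) sin(pi*u) du = 0.
Hence Im(c_{4}) = (-1/8)·(0) = 0.

0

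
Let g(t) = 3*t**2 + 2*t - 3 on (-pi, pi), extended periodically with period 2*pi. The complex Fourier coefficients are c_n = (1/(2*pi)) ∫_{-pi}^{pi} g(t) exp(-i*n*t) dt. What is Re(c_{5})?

Since g is real-valued, Re(c_{5}) = (1/(2*pi)) ∫_{-pi}^{pi} g(t) cos(5*t) dt = a_{5}/2.
Integrating by parts twice (tabular method), an antiderivative of (3*t**2 + 2*t - 3) cos(5*t) is 3*t**2*sin(5*t)/5 + 2*t*sin(5*t)/5 + 6*t*cos(5*t)/25 - 81*sin(5*t)/125 + 2*cos(5*t)/25; evaluating from -pi to pi: ∫_{-pi}^{pi} (3*t**2 + 2*t - 3) cos(5*t) dt = (-6*pi/25 - 2/25) - (-2/25 + 6*pi/25) = -12*pi/25.
Hence Re(c_{5}) = (1/(2*pi))·(-12*pi/25) = -6/25.

-6/25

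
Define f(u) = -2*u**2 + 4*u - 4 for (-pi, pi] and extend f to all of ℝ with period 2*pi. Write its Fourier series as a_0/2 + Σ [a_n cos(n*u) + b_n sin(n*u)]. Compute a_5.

8/25

a_5 = 1/pi ∫_{-pi}^{pi} f(u) cos(5*u) du.
Integrating by parts twice (tabular method), an antiderivative of (-2*u**2 + 4*u - 4) cos(5*u) is -2*u**2*sin(5*u)/5 + 4*u*sin(5*u)/5 - 4*u*cos(5*u)/25 - 96*sin(5*u)/125 + 4*cos(5*u)/25; evaluating from -pi to pi: ∫_{-pi}^{pi} (-2*u**2 + 4*u - 4) cos(5*u) du = (-4/25 + 4*pi/25) - (-4*pi/25 - 4/25) = 8*pi/25.
Hence a_5 = (1/pi)·(8*pi/25) = 8/25.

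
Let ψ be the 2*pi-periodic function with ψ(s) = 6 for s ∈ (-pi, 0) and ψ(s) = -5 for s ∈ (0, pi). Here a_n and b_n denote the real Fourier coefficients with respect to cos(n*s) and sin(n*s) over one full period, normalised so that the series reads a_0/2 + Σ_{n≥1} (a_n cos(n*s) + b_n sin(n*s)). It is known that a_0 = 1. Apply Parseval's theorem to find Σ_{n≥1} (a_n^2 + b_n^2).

Parseval: a_0^2/2 + Σ_{n≥1} (a_n^2+b_n^2) = 1/pi ∫_{-pi}^{pi} ψ(s)^2 ds = 61.
Subtract a_0^2/2 = 1/2: Σ (a_n^2+b_n^2) = 121/2.

121/2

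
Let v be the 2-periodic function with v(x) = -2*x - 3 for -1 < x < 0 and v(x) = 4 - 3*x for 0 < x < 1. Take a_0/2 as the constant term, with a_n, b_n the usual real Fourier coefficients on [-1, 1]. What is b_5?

b_5 = ∫_{-1}^{1} v(x) sin(5*pi*x) dx.
Split the integral at the breakpoints.
Integrating by parts (boundary term plus one more integral), an antiderivative of (-2*x - 3) sin(5*pi*x) is 2*x*cos(5*pi*x)/(5*pi) - 2*sin(5*pi*x)/(25*pi**2) + 3*cos(5*pi*x)/(5*pi); evaluating from -1 to 0: ∫_{-1}^{0} (-2*x - 3) sin(5*pi*x) dx = (3/(5*pi)) - (-1/(5*pi)) = 4/(5*pi).
Integrating by parts (boundary term plus one more integral), an antiderivative of (4 - 3*x) sin(5*pi*x) is 3*x*cos(5*pi*x)/(5*pi) - 3*sin(5*pi*x)/(25*pi**2) - 4*cos(5*pi*x)/(5*pi); evaluating from 0 to 1: ∫_{0}^{1} (4 - 3*x) sin(5*pi*x) dx = (1/(5*pi)) - (-4/(5*pi)) = 1/pi.
Summing the pieces gives b_5 = 9/(5*pi).

9/(5*pi)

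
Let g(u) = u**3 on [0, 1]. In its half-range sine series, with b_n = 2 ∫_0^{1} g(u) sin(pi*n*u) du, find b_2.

b_2 = 2 ∫_0^{1} (u**3) sin(2*pi*u) du.
Integrating by parts three times (tabular method), an antiderivative of (u**3) sin(2*pi*u) is -u**3*cos(2*pi*u)/(2*pi) + 3*u**2*sin(2*pi*u)/(4*pi**2) + 3*u*cos(2*pi*u)/(4*pi**3) - 3*sin(2*pi*u)/(8*pi**4); evaluating from 0 to 1: ∫_{0}^{1} (u**3) sin(2*pi*u) du = ((3 - 2*pi**2)/(4*pi**3)) - (0) = (3 - 2*pi**2)/(4*pi**3).
Hence b_2 = 2·((3 - 2*pi**2)/(4*pi**3)) = (3/2 - pi**2)/pi**3.

(3/2 - pi**2)/pi**3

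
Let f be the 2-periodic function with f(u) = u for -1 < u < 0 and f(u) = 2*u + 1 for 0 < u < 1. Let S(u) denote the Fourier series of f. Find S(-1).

At u = -1 the one-sided limits are f(-1^-) = 3 and f(-1^+) = -1.
By Dirichlet's theorem the series converges to their average, [(3) + (-1)]/2 = 1.

1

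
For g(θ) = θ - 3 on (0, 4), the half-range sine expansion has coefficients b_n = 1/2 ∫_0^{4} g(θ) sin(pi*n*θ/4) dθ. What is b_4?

-2/pi

b_4 = 1/2 ∫_0^{4} (θ - 3) sin(pi*θ) dθ.
Integrating by parts (boundary term plus one more integral), an antiderivative of (θ - 3) sin(pi*θ) is -θ*cos(pi*θ)/pi + sin(pi*θ)/pi**2 + 3*cos(pi*θ)/pi; evaluating from 0 to 4: ∫_{0}^{4} (θ - 3) sin(pi*θ) dθ = (-1/pi) - (3/pi) = -4/pi.
Hence b_4 = (1/2)·(-4/pi) = -2/pi.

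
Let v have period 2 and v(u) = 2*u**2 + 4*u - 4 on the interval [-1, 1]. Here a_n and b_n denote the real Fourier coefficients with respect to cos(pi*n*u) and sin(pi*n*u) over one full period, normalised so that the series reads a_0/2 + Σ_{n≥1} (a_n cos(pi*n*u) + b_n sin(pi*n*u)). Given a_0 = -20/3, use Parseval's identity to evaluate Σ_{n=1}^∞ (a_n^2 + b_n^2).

512/45

Parseval: a_0^2/2 + Σ_{n≥1} (a_n^2+b_n^2) = ∫_{-1}^{1} v(u)^2 du = 168/5.
Subtract a_0^2/2 = 200/9: Σ (a_n^2+b_n^2) = 512/45.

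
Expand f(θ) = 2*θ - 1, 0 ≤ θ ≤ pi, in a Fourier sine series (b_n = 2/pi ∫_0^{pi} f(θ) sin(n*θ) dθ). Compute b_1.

b_1 = 2/pi ∫_0^{pi} (2*θ - 1) sin(θ) dθ.
Integrating by parts (boundary term plus one more integral), an antiderivative of (2*θ - 1) sin(θ) is -2*θ*cos(θ) + 2*sin(θ) + cos(θ); evaluating from 0 to pi: ∫_{0}^{pi} (2*θ - 1) sin(θ) dθ = (-1 + 2*pi) - (1) = -2 + 2*pi.
Hence b_1 = (2/pi)·(-2 + 2*pi) = 4 - 4/pi.

4 - 4/pi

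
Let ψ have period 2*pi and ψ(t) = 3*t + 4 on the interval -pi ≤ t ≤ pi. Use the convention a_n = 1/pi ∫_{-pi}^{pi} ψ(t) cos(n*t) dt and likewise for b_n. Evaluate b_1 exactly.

6

b_1 = 1/pi ∫_{-pi}^{pi} ψ(t) sin(t) dt.
Integrating by parts (boundary term plus one more integral), an antiderivative of (3*t + 4) sin(t) is -3*t*cos(t) + 3*sin(t) - 4*cos(t); evaluating from -pi to pi: ∫_{-pi}^{pi} (3*t + 4) sin(t) dt = (4 + 3*pi) - (4 - 3*pi) = 6*pi.
Hence b_1 = (1/pi)·(6*pi) = 6.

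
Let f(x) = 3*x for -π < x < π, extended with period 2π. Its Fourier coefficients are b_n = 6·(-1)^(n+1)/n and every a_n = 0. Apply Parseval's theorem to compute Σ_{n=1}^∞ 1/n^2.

Parseval: Σ b_n^2 = (1/π) ∫_{-π}^{π} f(x)^2 dx = 6*pi**2.
Σ b_n^2 = Σ 36/n^2, so Σ 1/n^2 = (6*pi**2)/36 = pi**2/6.

pi**2/6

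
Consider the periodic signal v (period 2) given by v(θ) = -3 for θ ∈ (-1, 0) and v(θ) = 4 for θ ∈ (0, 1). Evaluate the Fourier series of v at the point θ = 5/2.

θ = 5/2 differs from θ = 1/2 by 1 full period(s), and the series is 2-periodic.
v is continuous at θ = 1/2 with value 4, so the series converges to 4 there.

4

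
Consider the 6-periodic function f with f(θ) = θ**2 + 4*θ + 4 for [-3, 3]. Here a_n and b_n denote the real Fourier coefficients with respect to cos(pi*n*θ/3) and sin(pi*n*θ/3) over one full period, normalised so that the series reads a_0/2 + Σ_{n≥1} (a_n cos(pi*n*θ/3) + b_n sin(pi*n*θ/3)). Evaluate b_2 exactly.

b_2 = 1/3 ∫_{-3}^{3} f(θ) sin(2*pi*θ/3) dθ.
Integrating by parts twice (tabular method), an antiderivative of (θ**2 + 4*θ + 4) sin(2*pi*θ/3) is -3*θ**2*cos(2*pi*θ/3)/(2*pi) + 9*θ*sin(2*pi*θ/3)/(2*pi**2) - 6*θ*cos(2*pi*θ/3)/pi + 9*sin(2*pi*θ/3)/pi**2 - 6*cos(2*pi*θ/3)/pi + 27*cos(2*pi*θ/3)/(4*pi**3); evaluating from -3 to 3: ∫_{-3}^{3} (θ**2 + 4*θ + 4) sin(2*pi*θ/3) dθ = (3*(9 - 50*pi**2)/(4*pi**3)) - (3*(9 - 2*pi**2)/(4*pi**3)) = -36/pi.
Hence b_2 = (1/3)·(-36/pi) = -12/pi.

-12/pi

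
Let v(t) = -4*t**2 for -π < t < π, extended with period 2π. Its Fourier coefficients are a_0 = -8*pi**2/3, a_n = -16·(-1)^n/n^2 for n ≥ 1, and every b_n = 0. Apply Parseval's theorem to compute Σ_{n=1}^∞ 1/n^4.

pi**4/90

Parseval: a_0^2/2 + Σ a_n^2 = (1/π) ∫_{-π}^{π} v(t)^2 dt = 32*pi**4/5.
Subtract a_0^2/2 = 32*pi**4/9: Σ a_n^2 = 128*pi**4/45.
Since a_n^2 = 256/n^4, Σ 1/n^4 = pi**4/90.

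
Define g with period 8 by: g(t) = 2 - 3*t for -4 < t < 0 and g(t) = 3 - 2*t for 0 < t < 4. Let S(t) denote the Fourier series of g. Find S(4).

9/2

t = 4 differs from t = -4 by 1 full period(s), and the series is 8-periodic.
At t = -4 the one-sided limits are g(-4^-) = -5 and g(-4^+) = 14.
By Dirichlet's theorem the series converges to their average, [(-5) + (14)]/2 = 9/2.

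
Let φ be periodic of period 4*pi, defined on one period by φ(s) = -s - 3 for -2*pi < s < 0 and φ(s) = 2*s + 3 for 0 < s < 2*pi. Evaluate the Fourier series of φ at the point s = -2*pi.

At s = -2*pi the one-sided limits are φ(-2*pi^-) = 3 + 4*pi and φ(-2*pi^+) = -3 + 2*pi.
By Dirichlet's theorem the series converges to their average, [(3 + 4*pi) + (-3 + 2*pi)]/2 = 3*pi.

3*pi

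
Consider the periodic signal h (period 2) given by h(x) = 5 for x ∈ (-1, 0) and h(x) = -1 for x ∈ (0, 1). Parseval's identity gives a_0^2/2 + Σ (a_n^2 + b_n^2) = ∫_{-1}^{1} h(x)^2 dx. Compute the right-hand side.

26

∫_{-1}^{1} h(x)^2 dx = 26.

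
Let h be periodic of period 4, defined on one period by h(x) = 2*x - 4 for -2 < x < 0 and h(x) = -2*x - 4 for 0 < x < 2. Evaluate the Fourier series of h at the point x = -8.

x = -8 differs from x = 0 by -2 full period(s), and the series is 4-periodic.
h is continuous at x = 0 with value -4, so the series converges to -4 there.

-4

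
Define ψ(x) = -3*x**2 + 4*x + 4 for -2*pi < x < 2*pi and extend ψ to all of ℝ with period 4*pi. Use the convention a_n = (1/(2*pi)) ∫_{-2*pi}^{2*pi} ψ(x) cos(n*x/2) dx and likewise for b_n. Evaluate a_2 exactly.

a_2 = (1/(2*pi)) ∫_{-2*pi}^{2*pi} ψ(x) cos(x) dx.
Integrating by parts twice (tabular method), an antiderivative of (-3*x**2 + 4*x + 4) cos(x) is -3*x**2*sin(x) + 4*x*sin(x) - 6*x*cos(x) + 10*sin(x) + 4*cos(x); evaluating from -2*pi to 2*pi: ∫_{-2*pi}^{2*pi} (-3*x**2 + 4*x + 4) cos(x) dx = (4 - 12*pi) - (4 + 12*pi) = -24*pi.
Hence a_2 = (1/(2*pi))·(-24*pi) = -12.

-12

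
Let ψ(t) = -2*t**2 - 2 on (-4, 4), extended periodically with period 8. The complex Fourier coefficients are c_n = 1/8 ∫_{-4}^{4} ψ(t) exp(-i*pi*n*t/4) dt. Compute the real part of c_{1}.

64/pi**2

Since ψ is real-valued, Re(c_{1}) = 1/8 ∫_{-4}^{4} ψ(t) cos(pi*t/4) dt = a_{1}/2.
ψ is even and cos(pi*t/4) is even, so the integrand is even: ∫_{-4}^{4} ψ(t) cos(pi*t/4) dt = 2∫_0^{4} ψ(t) cos(pi*t/4) dt.
Integrating by parts twice (tabular method), an antiderivative of (-2*t**2 - 2) cos(pi*t/4) is -8*t**2*sin(pi*t/4)/pi - 64*t*cos(pi*t/4)/pi**2 - 8*sin(pi*t/4)/pi + 256*sin(pi*t/4)/pi**3; evaluating from 0 to 4: ∫_{0}^{4} (-2*t**2 - 2) cos(pi*t/4) dt = (256/pi**2) - (0) = 256/pi**2.
So ∫_{-4}^{4} ψ(t) cos(pi*t/4) dt = 512/pi**2.
Hence Re(c_{1}) = (1/8)·(512/pi**2) = 64/pi**2.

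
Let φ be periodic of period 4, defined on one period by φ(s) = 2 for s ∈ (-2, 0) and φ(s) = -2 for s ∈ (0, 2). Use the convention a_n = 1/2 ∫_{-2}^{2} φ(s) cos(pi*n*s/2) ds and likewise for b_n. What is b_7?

b_7 = 1/2 ∫_{-2}^{2} φ(s) sin(7*pi*s/2) ds.
φ is odd and sin(7*pi*s/2) is odd, so the integrand is even and b_7 = ∫_0^{2} φ(s) sin(7*pi*s/2) ds.
Directly, an antiderivative of (-2) sin(7*pi*s/2) is 4*cos(7*pi*s/2)/(7*pi); evaluating from 0 to 2: ∫_{0}^{2} (-2) sin(7*pi*s/2) ds = (-4/(7*pi)) - (4/(7*pi)) = -8/(7*pi).
Hence b_7 = -8/(7*pi).

-8/(7*pi)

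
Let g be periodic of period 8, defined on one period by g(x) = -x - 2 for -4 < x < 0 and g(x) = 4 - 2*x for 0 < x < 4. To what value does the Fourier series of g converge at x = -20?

x = -20 differs from x = -4 by -2 full period(s), and the series is 8-periodic.
At x = -4 the one-sided limits are g(-4^-) = -4 and g(-4^+) = 2.
By Dirichlet's theorem the series converges to their average, [(-4) + (2)]/2 = -1.

-1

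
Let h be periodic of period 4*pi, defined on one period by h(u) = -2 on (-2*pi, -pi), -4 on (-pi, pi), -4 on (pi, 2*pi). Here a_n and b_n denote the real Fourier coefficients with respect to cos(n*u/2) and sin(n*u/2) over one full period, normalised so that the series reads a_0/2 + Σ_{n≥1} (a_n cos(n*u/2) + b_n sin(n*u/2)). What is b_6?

2/(3*pi)

b_6 = (1/(2*pi)) ∫_{-2*pi}^{2*pi} h(u) sin(3*u) du.
Split the integral at the breakpoints.
Directly, an antiderivative of (-2) sin(3*u) is 2*cos(3*u)/3; evaluating from -2*pi to -pi: ∫_{-2*pi}^{-pi} (-2) sin(3*u) du = (-2/3) - (2/3) = -4/3.
Directly, an antiderivative of (-4) sin(3*u) is 4*cos(3*u)/3; evaluating from -pi to pi: ∫_{-pi}^{pi} (-4) sin(3*u) du = (-4/3) - (-4/3) = 0.
Directly, an antiderivative of (-4) sin(3*u) is 4*cos(3*u)/3; evaluating from pi to 2*pi: ∫_{pi}^{2*pi} (-4) sin(3*u) du = (4/3) - (-4/3) = 8/3.
Summing the pieces and multiplying by (1/(2*pi)) gives b_6 = 2/(3*pi).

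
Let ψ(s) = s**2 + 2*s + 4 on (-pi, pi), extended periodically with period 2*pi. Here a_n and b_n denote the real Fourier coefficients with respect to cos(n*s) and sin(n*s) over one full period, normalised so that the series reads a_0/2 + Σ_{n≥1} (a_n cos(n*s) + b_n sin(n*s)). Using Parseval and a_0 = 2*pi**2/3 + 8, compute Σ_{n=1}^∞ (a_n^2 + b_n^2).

8*pi**2*(pi**2 + 15)/45

Parseval: a_0^2/2 + Σ_{n≥1} (a_n^2+b_n^2) = 1/pi ∫_{-pi}^{pi} ψ(s)^2 ds = 32 + 2*pi**4/5 + 8*pi**2.
Subtract a_0^2/2 = 2*(pi**2 + 12)**2/9: Σ (a_n^2+b_n^2) = 8*pi**2*(pi**2 + 15)/45.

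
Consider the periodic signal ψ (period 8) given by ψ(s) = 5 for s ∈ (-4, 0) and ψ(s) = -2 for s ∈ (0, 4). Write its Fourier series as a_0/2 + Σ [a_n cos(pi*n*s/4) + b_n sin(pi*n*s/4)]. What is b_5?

-14/(5*pi)

b_5 = 1/4 ∫_{-4}^{4} ψ(s) sin(5*pi*s/4) ds.
Split the integral at the breakpoints.
Directly, an antiderivative of (5) sin(5*pi*s/4) is -4*cos(5*pi*s/4)/pi; evaluating from -4 to 0: ∫_{-4}^{0} (5) sin(5*pi*s/4) ds = (-4/pi) - (4/pi) = -8/pi.
Directly, an antiderivative of (-2) sin(5*pi*s/4) is 8*cos(5*pi*s/4)/(5*pi); evaluating from 0 to 4: ∫_{0}^{4} (-2) sin(5*pi*s/4) ds = (-8/(5*pi)) - (8/(5*pi)) = -16/(5*pi).
Summing the pieces and multiplying by (1/4) gives b_5 = -14/(5*pi).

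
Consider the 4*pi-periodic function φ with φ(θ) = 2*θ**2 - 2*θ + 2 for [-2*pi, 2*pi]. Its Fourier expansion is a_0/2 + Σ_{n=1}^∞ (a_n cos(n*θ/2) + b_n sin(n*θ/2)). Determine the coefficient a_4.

a_4 = (1/(2*pi)) ∫_{-2*pi}^{2*pi} φ(θ) cos(2*θ) dθ.
Integrating by parts twice (tabular method), an antiderivative of (2*θ**2 - 2*θ + 2) cos(2*θ) is θ**2*sin(2*θ) - θ*sin(2*θ) + θ*cos(2*θ) + sin(2*θ)/2 - cos(2*θ)/2; evaluating from -2*pi to 2*pi: ∫_{-2*pi}^{2*pi} (2*θ**2 - 2*θ + 2) cos(2*θ) dθ = (-1/2 + 2*pi) - (-2*pi - 1/2) = 4*pi.
Hence a_4 = (1/(2*pi))·(4*pi) = 2.

2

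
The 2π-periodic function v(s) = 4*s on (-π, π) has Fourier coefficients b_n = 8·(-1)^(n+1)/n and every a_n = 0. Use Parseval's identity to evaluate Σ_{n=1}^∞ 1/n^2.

Parseval: Σ b_n^2 = (1/π) ∫_{-π}^{π} v(s)^2 ds = 32*pi**2/3.
Σ b_n^2 = Σ 64/n^2, so Σ 1/n^2 = (32*pi**2/3)/64 = pi**2/6.

pi**2/6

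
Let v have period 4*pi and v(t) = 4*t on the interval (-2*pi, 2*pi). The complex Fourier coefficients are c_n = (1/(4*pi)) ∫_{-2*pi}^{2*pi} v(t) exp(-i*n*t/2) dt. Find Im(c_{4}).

2

Since v is real-valued, Im(c_{4}) = -(1/(4*pi)) ∫_{-2*pi}^{2*pi} v(t) sin(2*t) dt = -b_{4}/2.
v is odd and sin(2*t) is odd, so the integrand is even: ∫_{-2*pi}^{2*pi} v(t) sin(2*t) dt = 2∫_0^{2*pi} v(t) sin(2*t) dt.
Integrating by parts (boundary term plus one more integral), an antiderivative of (4*t) sin(2*t) is -2*t*cos(2*t) + sin(2*t); evaluating from 0 to 2*pi: ∫_{0}^{2*pi} (4*t) sin(2*t) dt = (-4*pi) - (0) = -4*pi.
So ∫_{-2*pi}^{2*pi} v(t) sin(2*t) dt = -8*pi.
Hence Im(c_{4}) = (-1/(4*pi))·(-8*pi) = 2.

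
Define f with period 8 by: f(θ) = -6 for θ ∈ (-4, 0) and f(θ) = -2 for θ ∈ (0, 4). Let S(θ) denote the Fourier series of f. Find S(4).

At θ = 4 the one-sided limits are f(4^-) = -2 and f(4^+) = -6.
By Dirichlet's theorem the series converges to their average, [(-2) + (-6)]/2 = -4.

-4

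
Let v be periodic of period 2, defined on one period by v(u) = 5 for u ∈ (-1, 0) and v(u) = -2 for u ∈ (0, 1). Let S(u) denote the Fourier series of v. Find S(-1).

3/2

At u = -1 the one-sided limits are v(-1^-) = -2 and v(-1^+) = 5.
By Dirichlet's theorem the series converges to their average, [(-2) + (5)]/2 = 3/2.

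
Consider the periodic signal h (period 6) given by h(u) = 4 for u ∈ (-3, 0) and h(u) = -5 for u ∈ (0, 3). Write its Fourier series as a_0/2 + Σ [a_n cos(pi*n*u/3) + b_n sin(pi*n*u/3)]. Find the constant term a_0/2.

-1/2

a_0 = 1/3 ∫_{-3}^{3} h(u) du = 1/3 · (-3) = -1.
So the constant term a_0/2 = -1/2.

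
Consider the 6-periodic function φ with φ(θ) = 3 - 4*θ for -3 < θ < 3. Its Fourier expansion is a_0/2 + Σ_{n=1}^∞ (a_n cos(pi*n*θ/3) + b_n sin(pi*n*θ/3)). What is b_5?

-24/(5*pi)

b_5 = 1/3 ∫_{-3}^{3} φ(θ) sin(5*pi*θ/3) dθ.
Integrating by parts (boundary term plus one more integral), an antiderivative of (3 - 4*θ) sin(5*pi*θ/3) is 12*θ*cos(5*pi*θ/3)/(5*pi) - 36*sin(5*pi*θ/3)/(25*pi**2) - 9*cos(5*pi*θ/3)/(5*pi); evaluating from -3 to 3: ∫_{-3}^{3} (3 - 4*θ) sin(5*pi*θ/3) dθ = (-27/(5*pi)) - (9/pi) = -72/(5*pi).
Hence b_5 = (1/3)·(-72/(5*pi)) = -24/(5*pi).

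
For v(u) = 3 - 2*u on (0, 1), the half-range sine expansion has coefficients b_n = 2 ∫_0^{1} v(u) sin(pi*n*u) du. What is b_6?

2/(3*pi)

b_6 = 2 ∫_0^{1} (3 - 2*u) sin(6*pi*u) du.
Integrating by parts (boundary term plus one more integral), an antiderivative of (3 - 2*u) sin(6*pi*u) is u*cos(6*pi*u)/(3*pi) - sin(6*pi*u)/(18*pi**2) - cos(6*pi*u)/(2*pi); evaluating from 0 to 1: ∫_{0}^{1} (3 - 2*u) sin(6*pi*u) du = (-1/(6*pi)) - (-1/(2*pi)) = 1/(3*pi).
Hence b_6 = 2·(1/(3*pi)) = 2/(3*pi).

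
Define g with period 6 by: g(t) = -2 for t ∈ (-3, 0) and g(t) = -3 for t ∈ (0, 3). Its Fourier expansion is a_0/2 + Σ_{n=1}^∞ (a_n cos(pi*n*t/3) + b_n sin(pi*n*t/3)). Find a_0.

a_0 = 1/3 ∫_{-3}^{3} g(t) dt = 1/3 · (-15) = -5.

-5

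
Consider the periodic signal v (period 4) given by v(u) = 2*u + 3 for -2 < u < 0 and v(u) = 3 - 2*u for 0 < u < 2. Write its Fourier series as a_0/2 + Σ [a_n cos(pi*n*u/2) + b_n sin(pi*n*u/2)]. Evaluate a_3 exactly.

16/(9*pi**2)

a_3 = 1/2 ∫_{-2}^{2} v(u) cos(3*pi*u/2) du.
v is even and cos(3*pi*u/2) is even, so the integrand is even and a_3 = ∫_0^{2} v(u) cos(3*pi*u/2) du.
Integrating by parts (boundary term plus one more integral), an antiderivative of (3 - 2*u) cos(3*pi*u/2) is -4*u*sin(3*pi*u/2)/(3*pi) + 2*sin(3*pi*u/2)/pi - 8*cos(3*pi*u/2)/(9*pi**2); evaluating from 0 to 2: ∫_{0}^{2} (3 - 2*u) cos(3*pi*u/2) du = (8/(9*pi**2)) - (-8/(9*pi**2)) = 16/(9*pi**2).
Hence a_3 = 16/(9*pi**2).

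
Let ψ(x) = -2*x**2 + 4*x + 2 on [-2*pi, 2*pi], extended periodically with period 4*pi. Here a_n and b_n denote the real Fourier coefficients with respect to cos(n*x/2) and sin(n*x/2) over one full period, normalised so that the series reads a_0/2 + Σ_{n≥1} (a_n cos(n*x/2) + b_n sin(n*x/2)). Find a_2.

-8

a_2 = (1/(2*pi)) ∫_{-2*pi}^{2*pi} ψ(x) cos(x) dx.
Integrating by parts twice (tabular method), an antiderivative of (-2*x**2 + 4*x + 2) cos(x) is -2*x**2*sin(x) + 4*x*sin(x) - 4*x*cos(x) + 6*sin(x) + 4*cos(x); evaluating from -2*pi to 2*pi: ∫_{-2*pi}^{2*pi} (-2*x**2 + 4*x + 2) cos(x) dx = (4 - 8*pi) - (4 + 8*pi) = -16*pi.
Hence a_2 = (1/(2*pi))·(-16*pi) = -8.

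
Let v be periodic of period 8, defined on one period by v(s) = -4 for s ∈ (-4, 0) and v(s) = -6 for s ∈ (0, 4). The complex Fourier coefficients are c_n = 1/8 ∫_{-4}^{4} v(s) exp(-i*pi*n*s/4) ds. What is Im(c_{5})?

2/(5*pi)

Since v is real-valued, Im(c_{5}) = -1/8 ∫_{-4}^{4} v(s) sin(5*pi*s/4) ds = -b_{5}/2.
Split the integral at the breakpoints.
Directly, an antiderivative of (-4) sin(5*pi*s/4) is 16*cos(5*pi*s/4)/(5*pi); evaluating from -4 to 0: ∫_{-4}^{0} (-4) sin(5*pi*s/4) ds = (16/(5*pi)) - (-16/(5*pi)) = 32/(5*pi).
Directly, an antiderivative of (-6) sin(5*pi*s/4) is 24*cos(5*pi*s/4)/(5*pi); evaluating from 0 to 4: ∫_{0}^{4} (-6) sin(5*pi*s/4) ds = (-24/(5*pi)) - (24/(5*pi)) = -48/(5*pi).
So ∫_{-4}^{4} v(s) sin(5*pi*s/4) ds = -16/(5*pi).
Hence Im(c_{5}) = (-1/8)·(-16/(5*pi)) = 2/(5*pi).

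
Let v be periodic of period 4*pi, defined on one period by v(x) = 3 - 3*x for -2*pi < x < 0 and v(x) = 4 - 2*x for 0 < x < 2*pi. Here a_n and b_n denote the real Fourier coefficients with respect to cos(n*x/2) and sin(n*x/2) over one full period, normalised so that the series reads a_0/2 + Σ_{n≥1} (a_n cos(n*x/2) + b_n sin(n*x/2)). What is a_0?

a_0 = (1/(2*pi)) ∫_{-2*pi}^{2*pi} v(x) dx = (1/(2*pi)) · (2*pi*(pi + 7)) = pi + 7.

pi + 7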